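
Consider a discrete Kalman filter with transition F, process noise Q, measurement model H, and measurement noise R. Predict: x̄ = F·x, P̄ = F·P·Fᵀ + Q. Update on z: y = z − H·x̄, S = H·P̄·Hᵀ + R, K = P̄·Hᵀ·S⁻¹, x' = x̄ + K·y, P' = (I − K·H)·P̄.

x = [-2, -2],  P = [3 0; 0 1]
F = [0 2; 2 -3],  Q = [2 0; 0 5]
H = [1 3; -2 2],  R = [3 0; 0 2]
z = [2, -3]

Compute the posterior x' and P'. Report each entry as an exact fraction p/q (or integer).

x̄ = F·x = [-4, 2]
P̄ = F·P·Fᵀ + Q = [6 -6; -6 26]
y = z − H·x̄ = [0, -15]
S = H·P̄·Hᵀ + R = [207 168; 168 178]
K = P̄·Hᵀ·S⁻¹ = [316/1437 -164/479; 344/1437 64/479]
x' = x̄ + K·y = [544/479, -2/479]
P' = (I − K·H)·P̄ = [202/479 38/479; 38/479 102/479]

x' = [544/479, -2/479]
P' = [202/479 38/479; 38/479 102/479]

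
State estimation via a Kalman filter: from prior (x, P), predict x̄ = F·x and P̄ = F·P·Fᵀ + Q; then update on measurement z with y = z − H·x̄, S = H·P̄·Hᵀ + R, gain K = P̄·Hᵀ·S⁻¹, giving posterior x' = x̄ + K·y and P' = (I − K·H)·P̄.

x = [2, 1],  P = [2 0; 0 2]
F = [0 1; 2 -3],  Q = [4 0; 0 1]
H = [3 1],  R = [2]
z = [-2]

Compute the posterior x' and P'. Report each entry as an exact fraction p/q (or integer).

x̄ = F·x = [1, 1]
P̄ = F·P·Fᵀ + Q = [6 -6; -6 27]
y = z − H·x̄ = [-6]
S = H·P̄·Hᵀ + R = [47]
K = P̄·Hᵀ·S⁻¹ = [12/47; 9/47]
x' = x̄ + K·y = [-25/47, -7/47]
P' = (I − K·H)·P̄ = [138/47 -390/47; -390/47 1188/47]

x' = [-25/47, -7/47]
P' = [138/47 -390/47; -390/47 1188/47]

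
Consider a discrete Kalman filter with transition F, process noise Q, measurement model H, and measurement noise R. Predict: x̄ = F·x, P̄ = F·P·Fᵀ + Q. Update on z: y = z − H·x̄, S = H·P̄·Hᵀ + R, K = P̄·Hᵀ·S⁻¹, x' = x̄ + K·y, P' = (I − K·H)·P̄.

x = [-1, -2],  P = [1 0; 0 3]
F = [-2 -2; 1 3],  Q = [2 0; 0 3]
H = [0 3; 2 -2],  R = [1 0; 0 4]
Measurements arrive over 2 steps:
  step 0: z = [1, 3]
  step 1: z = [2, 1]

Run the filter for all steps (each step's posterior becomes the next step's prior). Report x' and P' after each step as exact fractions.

step 0: x' = [3064/1791, 349/1194], P' = [1598/1791 46/597; 46/597 21/199]
step 1: x' = [223720/536049, 633455/1072098], P' = [474674/536049 40850/536049; 40850/536049 55784/536049]

step 0: x̄ = F·x = [6, -7]
step 0: P̄ = F·P·Fᵀ + Q = [18 -20; -20 31]
step 0: y = z − H·x̄ = [22, -23]
step 0: S = H·P̄·Hᵀ + R = [280 -306; -306 360]
step 0: K = P̄·Hᵀ·S⁻¹ = [46/199 730/1791; 63/199 -17/1194]
step 0: x' = x̄ + K·y = [3064/1791, 349/1194]
step 0: P' = (I − K·H)·P̄ = [1598/1791 46/597; 46/597 21/199]
step 1: x̄ = F·x = [-7175/1791, 9269/3582]
step 1: P̄ = F·P·Fᵀ + Q = [11834/1791 -5434/1791; -5434/1791 9500/1791]
step 1: y = z − H·x̄ = [-6881/1194, 8470/597]
step 1: S = H·P̄·Hᵀ + R = [9699/199 -9956/199; -9956/199 15108/199]
step 1: K = P̄·Hᵀ·S⁻¹ = [40850/178683 72304/178683; 55784/178683 -2489/178683]
step 1: x' = x̄ + K·y = [223720/536049, 633455/1072098]
step 1: P' = (I − K·H)·P̄ = [474674/536049 40850/536049; 40850/536049 55784/536049]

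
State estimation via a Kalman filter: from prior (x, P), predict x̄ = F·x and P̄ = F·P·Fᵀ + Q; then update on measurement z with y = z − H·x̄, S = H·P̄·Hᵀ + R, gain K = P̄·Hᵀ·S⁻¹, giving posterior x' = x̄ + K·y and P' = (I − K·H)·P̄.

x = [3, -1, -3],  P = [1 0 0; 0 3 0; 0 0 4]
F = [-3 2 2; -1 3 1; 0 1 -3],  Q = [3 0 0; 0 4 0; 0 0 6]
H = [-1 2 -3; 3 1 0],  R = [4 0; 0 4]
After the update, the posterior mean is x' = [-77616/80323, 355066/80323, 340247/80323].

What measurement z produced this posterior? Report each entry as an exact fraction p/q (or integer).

x̄ = F·x = [-17, -9, 8]
P̄ = F·P·Fᵀ + Q = [40 29 -18; 29 36 -3; -18 -3 45]
S = H·P̄·Hᵀ + R = [405 268; 268 574]
K = P̄·Hᵀ·S⁻¹ = [698/80323 41049/160646; -1558/80323 35879/160646; -27663/80323 9879/160646]
x' − x̄ = [1287875/80323, 1077973/80323, -302337/80323] = K·y
y = (KᵀK)⁻¹·Kᵀ·(x' − x̄) = [22, 62]
z = y + H·x̄ = [22, 62] + [-25, -60] = [-3, 2]

z = [-3, 2]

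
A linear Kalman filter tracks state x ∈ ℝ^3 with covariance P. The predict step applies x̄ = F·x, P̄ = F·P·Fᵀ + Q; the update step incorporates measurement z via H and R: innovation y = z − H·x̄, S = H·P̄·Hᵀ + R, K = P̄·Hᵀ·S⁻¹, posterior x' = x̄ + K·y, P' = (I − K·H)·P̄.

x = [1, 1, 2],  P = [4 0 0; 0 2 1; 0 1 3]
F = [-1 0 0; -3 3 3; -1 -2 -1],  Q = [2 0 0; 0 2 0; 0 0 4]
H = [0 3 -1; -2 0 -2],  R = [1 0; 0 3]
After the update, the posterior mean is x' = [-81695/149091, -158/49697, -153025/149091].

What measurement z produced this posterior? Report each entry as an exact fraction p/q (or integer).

z = [1, 3]

x̄ = F·x = [-1, 6, -5]
P̄ = F·P·Fᵀ + Q = [6 12 4; 12 101 -18; 4 -18 23]
S = H·P̄·Hᵀ + R = [1041 90; 90 151]
K = P̄·Hᵀ·S⁻¹ = [6632/149091 -7900/49697; 15797/49697 -5466/49697; -6767/149091 -16428/49697]
x' − x̄ = [67396/149091, -298340/49697, 592430/149091] = K·y
y = (KᵀK)⁻¹·Kᵀ·(x' − x̄) = [-22, -9]
z = y + H·x̄ = [-22, -9] + [23, 12] = [1, 3]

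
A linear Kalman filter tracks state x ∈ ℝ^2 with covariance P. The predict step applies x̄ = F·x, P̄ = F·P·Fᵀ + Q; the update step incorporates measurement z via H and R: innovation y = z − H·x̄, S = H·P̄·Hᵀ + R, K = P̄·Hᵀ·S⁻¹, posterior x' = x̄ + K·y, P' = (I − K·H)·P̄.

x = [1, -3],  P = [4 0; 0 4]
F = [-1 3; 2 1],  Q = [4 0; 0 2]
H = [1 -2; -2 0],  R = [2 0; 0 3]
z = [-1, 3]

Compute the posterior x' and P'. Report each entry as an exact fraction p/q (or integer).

x̄ = F·x = [-10, -1]
P̄ = F·P·Fᵀ + Q = [44 4; 4 22]
y = z − H·x̄ = [7, -17]
S = H·P̄·Hᵀ + R = [118 -72; -72 179]
K = P̄·Hᵀ·S⁻¹ = [54/7969 -3896/7969; -3868/7969 -1912/7969]
x' = x̄ + K·y = [-13080/7969, -2541/7969]
P' = (I − K·H)·P̄ = [5844/7969 2868/7969; 2868/7969 5302/7969]

x' = [-13080/7969, -2541/7969]
P' = [5844/7969 2868/7969; 2868/7969 5302/7969]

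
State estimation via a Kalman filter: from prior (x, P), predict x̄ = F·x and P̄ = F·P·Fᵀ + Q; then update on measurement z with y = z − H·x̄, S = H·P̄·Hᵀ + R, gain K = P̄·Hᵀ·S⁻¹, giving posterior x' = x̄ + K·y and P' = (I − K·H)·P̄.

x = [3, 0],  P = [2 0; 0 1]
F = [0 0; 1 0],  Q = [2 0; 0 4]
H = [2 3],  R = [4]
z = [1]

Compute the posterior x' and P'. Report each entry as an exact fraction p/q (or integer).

x̄ = F·x = [0, 3]
P̄ = F·P·Fᵀ + Q = [2 0; 0 6]
y = z − H·x̄ = [-8]
S = H·P̄·Hᵀ + R = [66]
K = P̄·Hᵀ·S⁻¹ = [2/33; 3/11]
x' = x̄ + K·y = [-16/33, 9/11]
P' = (I − K·H)·P̄ = [58/33 -12/11; -12/11 12/11]

x' = [-16/33, 9/11]
P' = [58/33 -12/11; -12/11 12/11]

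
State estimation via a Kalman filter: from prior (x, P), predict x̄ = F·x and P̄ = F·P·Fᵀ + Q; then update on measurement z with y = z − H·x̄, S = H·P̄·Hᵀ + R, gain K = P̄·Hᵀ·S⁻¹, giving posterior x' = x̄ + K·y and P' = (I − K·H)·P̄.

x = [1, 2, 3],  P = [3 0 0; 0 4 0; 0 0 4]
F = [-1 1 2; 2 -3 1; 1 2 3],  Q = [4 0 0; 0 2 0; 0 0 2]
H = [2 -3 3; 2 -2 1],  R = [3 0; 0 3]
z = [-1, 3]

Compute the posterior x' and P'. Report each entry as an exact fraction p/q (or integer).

x̄ = F·x = [7, -1, 14]
P̄ = F·P·Fᵀ + Q = [27 -10 29; -10 54 -6; 29 -6 57]
y = z − H·x̄ = [-60, -27]
S = H·P̄·Hᵀ + R = [1686 989; 989 604]
K = P̄·Hᵀ·S⁻¹ = [1417/40223 4539/40223; 11726/40223 -28124/40223; 23585/40223 -30161/40223]
x' = x̄ + K·y = [73988/40223, 15565/40223, -37631/40223]
P' = (I − K·H)·P̄ = [376197/40223 489396/40223 240015/40223; 489396/40223 748626/40223 434088/40223; 240015/40223 434088/40223 297663/40223]

x' = [73988/40223, 15565/40223, -37631/40223]
P' = [376197/40223 489396/40223 240015/40223; 489396/40223 748626/40223 434088/40223; 240015/40223 434088/40223 297663/40223]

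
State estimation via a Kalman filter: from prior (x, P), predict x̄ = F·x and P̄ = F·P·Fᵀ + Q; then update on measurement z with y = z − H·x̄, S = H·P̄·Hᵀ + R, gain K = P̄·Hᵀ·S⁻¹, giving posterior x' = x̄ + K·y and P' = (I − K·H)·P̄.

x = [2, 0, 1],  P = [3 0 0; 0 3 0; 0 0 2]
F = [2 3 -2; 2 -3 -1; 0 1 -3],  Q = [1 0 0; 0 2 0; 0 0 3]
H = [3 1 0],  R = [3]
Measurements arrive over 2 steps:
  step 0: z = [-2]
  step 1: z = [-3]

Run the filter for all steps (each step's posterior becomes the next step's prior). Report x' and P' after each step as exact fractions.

step 0: x̄ = F·x = [2, 3, -3]
step 0: P̄ = F·P·Fᵀ + Q = [48 -11 21; -11 43 -3; 21 -3 24]
step 0: y = z − H·x̄ = [-11]
step 0: S = H·P̄·Hᵀ + R = [412]
step 0: K = P̄·Hᵀ·S⁻¹ = [133/412; 5/206; 15/103]
step 0: x' = x̄ + K·y = [-639/412, 563/206, -474/103]
step 0: P' = (I − K·H)·P̄ = [2087/412 -2931/206 168/103; -2931/206 4404/103 -459/103; 168/103 -459/103 1572/103]
step 1: x̄ = F·x = [1473/103, -690/103, 3407/206]
step 1: P̄ = F·P·Fᵀ + Q = [34692/103 -36790/103 23754/103; -36790/103 57661/103 -16107/103; 23754/103 -16107/103 21615/103]
step 1: y = z − H·x̄ = [-4038/103]
step 1: S = H·P̄·Hᵀ + R = [149458/103]
step 1: K = P̄·Hᵀ·S⁻¹ = [33643/74729; -52709/149458; 55155/149458]
step 1: x' = x̄ + K·y = [-250239/74729, 532587/74729, 309571/149458]
step 1: P' = (I − K·H)·P̄ = [3192190/74729 -9475641/74729 -781233/74729; -9475641/74729 56695719/149458 4852863/149458; -781233/74729 4852863/149458 1829715/149458]

step 0: x' = [-639/412, 563/206, -474/103], P' = [2087/412 -2931/206 168/103; -2931/206 4404/103 -459/103; 168/103 -459/103 1572/103]
step 1: x' = [-250239/74729, 532587/74729, 309571/149458], P' = [3192190/74729 -9475641/74729 -781233/74729; -9475641/74729 56695719/149458 4852863/149458; -781233/74729 4852863/149458 1829715/149458]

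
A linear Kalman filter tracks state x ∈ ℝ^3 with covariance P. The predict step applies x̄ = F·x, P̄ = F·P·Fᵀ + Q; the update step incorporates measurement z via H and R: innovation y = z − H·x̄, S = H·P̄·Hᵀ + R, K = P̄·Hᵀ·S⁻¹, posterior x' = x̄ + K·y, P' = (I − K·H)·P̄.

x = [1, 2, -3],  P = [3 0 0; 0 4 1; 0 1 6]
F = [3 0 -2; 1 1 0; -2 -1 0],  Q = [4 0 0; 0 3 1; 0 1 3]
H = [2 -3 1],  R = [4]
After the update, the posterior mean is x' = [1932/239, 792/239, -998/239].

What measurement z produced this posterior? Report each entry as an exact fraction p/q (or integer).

x̄ = F·x = [9, 3, -4]
P̄ = F·P·Fᵀ + Q = [55 7 -16; 7 10 -9; -16 -9 19]
S = H·P̄·Hᵀ + R = [239]
K = P̄·Hᵀ·S⁻¹ = [73/239; -25/239; 14/239]
x' − x̄ = [-219/239, 75/239, -42/239] = K·y
y = (KᵀK)⁻¹·Kᵀ·(x' − x̄) = [-3]
z = y + H·x̄ = [-3] + [5] = [2]

z = [2]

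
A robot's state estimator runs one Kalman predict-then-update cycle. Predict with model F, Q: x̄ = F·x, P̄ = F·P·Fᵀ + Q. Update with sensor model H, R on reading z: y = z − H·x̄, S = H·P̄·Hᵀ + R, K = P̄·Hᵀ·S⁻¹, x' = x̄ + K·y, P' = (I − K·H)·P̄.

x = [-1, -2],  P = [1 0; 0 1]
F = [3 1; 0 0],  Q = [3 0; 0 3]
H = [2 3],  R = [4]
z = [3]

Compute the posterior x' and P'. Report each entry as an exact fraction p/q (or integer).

x̄ = F·x = [-5, 0]
P̄ = F·P·Fᵀ + Q = [13 0; 0 3]
y = z − H·x̄ = [13]
S = H·P̄·Hᵀ + R = [83]
K = P̄·Hᵀ·S⁻¹ = [26/83; 9/83]
x' = x̄ + K·y = [-77/83, 117/83]
P' = (I − K·H)·P̄ = [403/83 -234/83; -234/83 168/83]

x' = [-77/83, 117/83]
P' = [403/83 -234/83; -234/83 168/83]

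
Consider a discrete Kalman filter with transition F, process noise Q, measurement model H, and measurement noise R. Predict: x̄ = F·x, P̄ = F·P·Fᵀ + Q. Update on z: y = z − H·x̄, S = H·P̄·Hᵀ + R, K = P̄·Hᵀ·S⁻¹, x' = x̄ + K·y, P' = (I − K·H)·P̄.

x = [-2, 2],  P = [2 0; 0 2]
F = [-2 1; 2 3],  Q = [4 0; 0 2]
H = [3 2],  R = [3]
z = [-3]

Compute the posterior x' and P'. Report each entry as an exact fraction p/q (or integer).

x' = [352/217, -816/217]
P' = [1594/217 -2334/217; -2334/217 3576/217]

x̄ = F·x = [6, 2]
P̄ = F·P·Fᵀ + Q = [14 -2; -2 28]
y = z − H·x̄ = [-25]
S = H·P̄·Hᵀ + R = [217]
K = P̄·Hᵀ·S⁻¹ = [38/217; 50/217]
x' = x̄ + K·y = [352/217, -816/217]
P' = (I − K·H)·P̄ = [1594/217 -2334/217; -2334/217 3576/217]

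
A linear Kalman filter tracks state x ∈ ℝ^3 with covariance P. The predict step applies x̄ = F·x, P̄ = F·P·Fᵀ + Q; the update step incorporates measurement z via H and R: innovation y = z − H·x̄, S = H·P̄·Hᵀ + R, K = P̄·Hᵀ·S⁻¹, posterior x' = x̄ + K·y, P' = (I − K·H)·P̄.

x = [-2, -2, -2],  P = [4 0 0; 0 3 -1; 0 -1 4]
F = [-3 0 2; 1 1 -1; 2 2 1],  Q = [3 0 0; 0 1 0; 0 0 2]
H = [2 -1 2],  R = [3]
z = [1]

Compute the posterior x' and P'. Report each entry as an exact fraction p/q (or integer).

x̄ = F·x = [2, -2, -10]
P̄ = F·P·Fᵀ + Q = [55 -22 -20; -22 14 11; -20 11 30]
y = z − H·x̄ = [15]
S = H·P̄·Hᵀ + R = [241]
K = P̄·Hᵀ·S⁻¹ = [92/241; -36/241; 9/241]
x' = x̄ + K·y = [1862/241, -1022/241, -2275/241]
P' = (I − K·H)·P̄ = [4791/241 -1990/241 -5648/241; -1990/241 2078/241 2975/241; -5648/241 2975/241 7149/241]

x' = [1862/241, -1022/241, -2275/241]
P' = [4791/241 -1990/241 -5648/241; -1990/241 2078/241 2975/241; -5648/241 2975/241 7149/241]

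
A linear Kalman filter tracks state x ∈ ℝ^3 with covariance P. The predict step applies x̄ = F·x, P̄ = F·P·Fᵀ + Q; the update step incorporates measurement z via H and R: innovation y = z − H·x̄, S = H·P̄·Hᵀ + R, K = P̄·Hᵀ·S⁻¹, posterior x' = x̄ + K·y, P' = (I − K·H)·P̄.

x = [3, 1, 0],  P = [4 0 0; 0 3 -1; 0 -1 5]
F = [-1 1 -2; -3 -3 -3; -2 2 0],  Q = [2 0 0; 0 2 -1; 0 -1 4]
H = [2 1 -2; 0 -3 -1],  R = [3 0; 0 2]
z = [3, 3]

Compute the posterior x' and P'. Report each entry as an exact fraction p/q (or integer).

x̄ = F·x = [-2, -12, -4]
P̄ = F·P·Fᵀ + Q = [33 30 18; 30 92 11; 18 11 32]
y = z − H·x̄ = [11, -37]
S = H·P̄·Hᵀ + R = [287 -373; -373 928]
K = P̄·Hᵀ·S⁻¹ = [15396/127207 -8616/127207; 13589/127207 -33879/127207; -40021/127207 -24996/127207]
x' = x̄ + K·y = [233734/127207, -123482/127207, -24207/127207]
P' = (I − K·H)·P̄ = [2343543/127207 -658062/127207 1991418/127207; -658062/127207 213201/127207 -571845/127207; 1991418/127207 -571845/127207 1765527/127207]

x' = [233734/127207, -123482/127207, -24207/127207]
P' = [2343543/127207 -658062/127207 1991418/127207; -658062/127207 213201/127207 -571845/127207; 1991418/127207 -571845/127207 1765527/127207]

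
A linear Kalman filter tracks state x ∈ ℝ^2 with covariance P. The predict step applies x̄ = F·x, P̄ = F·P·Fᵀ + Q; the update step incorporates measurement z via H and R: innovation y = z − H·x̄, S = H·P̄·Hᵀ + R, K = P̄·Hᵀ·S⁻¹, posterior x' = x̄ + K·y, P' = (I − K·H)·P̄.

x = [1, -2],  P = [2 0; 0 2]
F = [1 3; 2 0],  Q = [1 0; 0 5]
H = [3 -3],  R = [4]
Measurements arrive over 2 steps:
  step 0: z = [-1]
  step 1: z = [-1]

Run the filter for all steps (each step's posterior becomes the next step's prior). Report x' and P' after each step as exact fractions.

step 0: x' = [-5/7, -32/119], P' = [141/14 137/14; 137/14 2365/238]
step 1: x' = [-48839/25294, -40465/25294], P' = [1138085/50588 1099833/50588; 1099833/50588 1083853/50588]

step 0: x̄ = F·x = [-5, 2]
step 0: P̄ = F·P·Fᵀ + Q = [21 4; 4 13]
step 0: y = z − H·x̄ = [20]
step 0: S = H·P̄·Hᵀ + R = [238]
step 0: K = P̄·Hᵀ·S⁻¹ = [3/14; -27/238]
step 0: x' = x̄ + K·y = [-5/7, -32/119]
step 0: P' = (I − K·H)·P̄ = [141/14 137/14; 137/14 2365/238]
step 1: x̄ = F·x = [-181/119, -10/7]
step 1: P̄ = F·P·Fᵀ + Q = [18947/119 552/7; 552/7 317/7]
step 1: y = z − H·x̄ = [-86/119]
step 1: S = H·P̄·Hᵀ + R = [50588/119]
step 1: K = P̄·Hᵀ·S⁻¹ = [28689/50588; 11985/50588]
step 1: x' = x̄ + K·y = [-48839/25294, -40465/25294]
step 1: P' = (I − K·H)·P̄ = [1138085/50588 1099833/50588; 1099833/50588 1083853/50588]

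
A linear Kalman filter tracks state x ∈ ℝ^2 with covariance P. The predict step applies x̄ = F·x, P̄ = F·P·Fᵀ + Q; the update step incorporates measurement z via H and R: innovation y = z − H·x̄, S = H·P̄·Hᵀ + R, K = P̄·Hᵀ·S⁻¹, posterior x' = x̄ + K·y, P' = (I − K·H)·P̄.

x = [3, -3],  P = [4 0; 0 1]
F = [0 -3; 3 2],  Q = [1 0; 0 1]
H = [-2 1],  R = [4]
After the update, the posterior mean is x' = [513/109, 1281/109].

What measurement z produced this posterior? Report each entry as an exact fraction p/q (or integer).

x̄ = F·x = [9, 3]
P̄ = F·P·Fᵀ + Q = [10 -6; -6 41]
S = H·P̄·Hᵀ + R = [109]
K = P̄·Hᵀ·S⁻¹ = [-26/109; 53/109]
x' − x̄ = [-468/109, 954/109] = K·y
y = (KᵀK)⁻¹·Kᵀ·(x' − x̄) = [18]
z = y + H·x̄ = [18] + [-15] = [3]

z = [3]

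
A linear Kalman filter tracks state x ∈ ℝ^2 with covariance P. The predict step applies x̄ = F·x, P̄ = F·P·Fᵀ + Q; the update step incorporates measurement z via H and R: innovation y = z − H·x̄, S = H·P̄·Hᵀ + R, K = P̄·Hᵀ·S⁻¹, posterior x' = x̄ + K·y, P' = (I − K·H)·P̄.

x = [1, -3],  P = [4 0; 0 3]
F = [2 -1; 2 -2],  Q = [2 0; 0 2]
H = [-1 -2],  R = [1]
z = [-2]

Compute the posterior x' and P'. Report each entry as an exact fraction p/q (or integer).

x' = [-17/46, 141/115]
P' = [121/46 -27/23; -27/23 88/115]

x̄ = F·x = [5, 8]
P̄ = F·P·Fᵀ + Q = [21 22; 22 30]
y = z − H·x̄ = [19]
S = H·P̄·Hᵀ + R = [230]
K = P̄·Hᵀ·S⁻¹ = [-13/46; -41/115]
x' = x̄ + K·y = [-17/46, 141/115]
P' = (I − K·H)·P̄ = [121/46 -27/23; -27/23 88/115]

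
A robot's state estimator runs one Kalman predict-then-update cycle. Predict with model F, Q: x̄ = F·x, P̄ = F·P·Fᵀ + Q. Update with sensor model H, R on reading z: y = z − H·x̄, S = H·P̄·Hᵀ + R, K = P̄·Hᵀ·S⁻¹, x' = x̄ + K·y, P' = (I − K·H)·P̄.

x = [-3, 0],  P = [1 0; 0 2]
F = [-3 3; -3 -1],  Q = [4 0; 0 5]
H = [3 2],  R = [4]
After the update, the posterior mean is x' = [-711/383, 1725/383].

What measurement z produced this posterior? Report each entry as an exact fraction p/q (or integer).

x̄ = F·x = [9, 9]
P̄ = F·P·Fᵀ + Q = [31 3; 3 16]
S = H·P̄·Hᵀ + R = [383]
K = P̄·Hᵀ·S⁻¹ = [99/383; 41/383]
x' − x̄ = [-4158/383, -1722/383] = K·y
y = (KᵀK)⁻¹·Kᵀ·(x' − x̄) = [-42]
z = y + H·x̄ = [-42] + [45] = [3]

z = [3]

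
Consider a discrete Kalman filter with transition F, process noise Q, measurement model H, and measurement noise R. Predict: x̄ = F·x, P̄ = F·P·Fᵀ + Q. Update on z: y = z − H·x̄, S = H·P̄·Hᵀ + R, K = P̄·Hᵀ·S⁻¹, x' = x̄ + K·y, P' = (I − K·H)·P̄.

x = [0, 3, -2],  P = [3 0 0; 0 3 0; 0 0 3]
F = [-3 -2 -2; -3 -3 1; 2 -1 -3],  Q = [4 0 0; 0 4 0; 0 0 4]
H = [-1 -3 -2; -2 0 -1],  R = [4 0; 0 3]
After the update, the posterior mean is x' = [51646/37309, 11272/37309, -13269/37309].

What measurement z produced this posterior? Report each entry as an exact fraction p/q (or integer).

z = [-2, -2]

x̄ = F·x = [-2, -11, 3]
P̄ = F·P·Fᵀ + Q = [55 39 6; 39 61 -18; 6 -18 46]
S = H·P̄·Hᵀ + R = [834 412; 412 293]
K = P̄·Hᵀ·S⁻¹ = [-3060/37309 -10468/37309; -14889/37309 13296/37309; 5502/37309 -15122/37309]
x' − x̄ = [126264/37309, 421671/37309, -125196/37309] = K·y
y = (KᵀK)⁻¹·Kᵀ·(x' − x̄) = [-31, -3]
z = y + H·x̄ = [-31, -3] + [29, 1] = [-2, -2]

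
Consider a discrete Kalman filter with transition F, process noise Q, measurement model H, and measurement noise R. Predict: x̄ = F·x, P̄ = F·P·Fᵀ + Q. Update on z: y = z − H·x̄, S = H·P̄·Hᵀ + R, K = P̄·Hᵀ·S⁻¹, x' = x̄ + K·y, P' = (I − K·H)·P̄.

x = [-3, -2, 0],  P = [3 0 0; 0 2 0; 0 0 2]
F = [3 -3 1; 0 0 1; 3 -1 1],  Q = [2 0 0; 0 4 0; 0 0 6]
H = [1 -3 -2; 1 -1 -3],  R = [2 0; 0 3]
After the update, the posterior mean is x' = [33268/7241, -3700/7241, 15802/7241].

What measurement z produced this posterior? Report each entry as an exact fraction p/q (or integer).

x̄ = F·x = [-3, 0, -7]
P̄ = F·P·Fᵀ + Q = [49 2 35; 2 6 2; 35 2 37]
S = H·P̄·Hᵀ + R = [125 128; 128 189]
K = P̄·Hᵀ·S⁻¹ = [2321/7241 -3794/7241; -2500/7241 1310/7241; 1479/7241 -3990/7241]
x' − x̄ = [54991/7241, -3700/7241, 66489/7241] = K·y
y = (KᵀK)⁻¹·Kᵀ·(x' − x̄) = [-9, -20]
z = y + H·x̄ = [-9, -20] + [11, 18] = [2, -2]

z = [2, -2]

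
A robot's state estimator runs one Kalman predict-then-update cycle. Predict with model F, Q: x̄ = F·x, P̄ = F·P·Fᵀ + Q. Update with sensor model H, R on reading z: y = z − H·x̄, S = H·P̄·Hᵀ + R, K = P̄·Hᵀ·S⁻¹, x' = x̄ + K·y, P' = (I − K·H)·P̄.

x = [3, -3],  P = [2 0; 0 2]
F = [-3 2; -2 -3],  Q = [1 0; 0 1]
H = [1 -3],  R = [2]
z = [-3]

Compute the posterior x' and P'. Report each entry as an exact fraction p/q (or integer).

x' = [-3513/272, -885/272]
P' = [6615/272 2187/272; 2187/272 783/272]

x̄ = F·x = [-15, 3]
P̄ = F·P·Fᵀ + Q = [27 0; 0 27]
y = z − H·x̄ = [21]
S = H·P̄·Hᵀ + R = [272]
K = P̄·Hᵀ·S⁻¹ = [27/272; -81/272]
x' = x̄ + K·y = [-3513/272, -885/272]
P' = (I − K·H)·P̄ = [6615/272 2187/272; 2187/272 783/272]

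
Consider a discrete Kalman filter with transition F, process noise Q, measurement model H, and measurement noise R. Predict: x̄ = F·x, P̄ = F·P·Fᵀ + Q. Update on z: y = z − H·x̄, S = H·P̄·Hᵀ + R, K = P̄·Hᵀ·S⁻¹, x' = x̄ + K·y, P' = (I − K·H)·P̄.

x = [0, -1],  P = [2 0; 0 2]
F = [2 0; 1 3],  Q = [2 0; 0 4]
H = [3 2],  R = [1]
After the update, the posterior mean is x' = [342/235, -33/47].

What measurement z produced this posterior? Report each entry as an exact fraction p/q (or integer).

x̄ = F·x = [0, -3]
P̄ = F·P·Fᵀ + Q = [10 4; 4 24]
S = H·P̄·Hᵀ + R = [235]
K = P̄·Hᵀ·S⁻¹ = [38/235; 12/47]
x' − x̄ = [342/235, 108/47] = K·y
y = (KᵀK)⁻¹·Kᵀ·(x' − x̄) = [9]
z = y + H·x̄ = [9] + [-6] = [3]

z = [3]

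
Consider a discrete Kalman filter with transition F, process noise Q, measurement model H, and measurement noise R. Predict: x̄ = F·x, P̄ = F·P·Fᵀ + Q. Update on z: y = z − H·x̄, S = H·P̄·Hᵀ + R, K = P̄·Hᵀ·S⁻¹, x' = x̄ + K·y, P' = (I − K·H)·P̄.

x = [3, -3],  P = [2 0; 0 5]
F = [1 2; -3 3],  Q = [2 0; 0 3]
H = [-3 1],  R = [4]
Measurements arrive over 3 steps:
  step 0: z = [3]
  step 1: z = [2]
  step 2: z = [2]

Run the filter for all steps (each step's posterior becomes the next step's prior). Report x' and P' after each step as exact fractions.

step 0: x' = [-501/71, -1314/71], P' = [552/71 1560/71; 1560/71 4668/71]
step 1: x' = [825/17117, 284187/119819], P' = [54334/17117 131490/17117; 131490/17117 2577678/119819]
step 2: x' = [9277863/14604445, 280704999/73022225], P' = [8497592/2920889 101645112/14604445; 101645112/14604445 1427566956/73022225]

step 0: x̄ = F·x = [-3, -18]
step 0: P̄ = F·P·Fᵀ + Q = [24 24; 24 66]
step 0: y = z − H·x̄ = [12]
step 0: S = H·P̄·Hᵀ + R = [142]
step 0: K = P̄·Hᵀ·S⁻¹ = [-24/71; -3/71]
step 0: x' = x̄ + K·y = [-501/71, -1314/71]
step 0: P' = (I − K·H)·P̄ = [552/71 1560/71; 1560/71 4668/71]
step 1: x̄ = F·x = [-3129/71, -2439/71]
step 1: P̄ = F·P·Fᵀ + Q = [25606/71 21672/71; 21672/71 19113/71]
step 1: y = z − H·x̄ = [-6806/71]
step 1: S = H·P̄·Hᵀ + R = [119819/71]
step 1: K = P̄·Hᵀ·S⁻¹ = [-7878/17117; -45903/119819]
step 1: x' = x̄ + K·y = [825/17117, 284187/119819]
step 1: P' = (I − K·H)·P̄ = [54334/17117 131490/17117; 131490/17117 2577678/119819]
step 2: x̄ = F·x = [574149/119819, 835236/119819]
step 2: P̄ = F·P·Fᵀ + Q = [14612408/119819 11563764/119819; 11563764/119819 10413861/119819]
step 2: y = z − H·x̄ = [1126849/119819]
step 2: S = H·P̄·Hᵀ + R = [73022225/119819]
step 2: K = P̄·Hᵀ·S⁻¹ = [-6454692/14604445; -24277431/73022225]
step 2: x' = x̄ + K·y = [9277863/14604445, 280704999/73022225]
step 2: P' = (I − K·H)·P̄ = [8497592/2920889 101645112/14604445; 101645112/14604445 1427566956/73022225]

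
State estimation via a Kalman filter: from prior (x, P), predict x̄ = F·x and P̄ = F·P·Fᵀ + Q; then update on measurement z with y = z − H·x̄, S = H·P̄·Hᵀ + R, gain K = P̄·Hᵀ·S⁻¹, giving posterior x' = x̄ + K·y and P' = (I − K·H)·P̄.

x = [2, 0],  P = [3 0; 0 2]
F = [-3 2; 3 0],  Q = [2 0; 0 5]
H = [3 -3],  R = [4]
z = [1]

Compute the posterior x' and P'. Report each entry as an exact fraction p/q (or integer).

x' = [438/1111, 117/1111]
P' = [4243/1111 3987/1111; 3987/1111 4223/1111]

x̄ = F·x = [-6, 6]
P̄ = F·P·Fᵀ + Q = [37 -27; -27 32]
y = z − H·x̄ = [37]
S = H·P̄·Hᵀ + R = [1111]
K = P̄·Hᵀ·S⁻¹ = [192/1111; -177/1111]
x' = x̄ + K·y = [438/1111, 117/1111]
P' = (I − K·H)·P̄ = [4243/1111 3987/1111; 3987/1111 4223/1111]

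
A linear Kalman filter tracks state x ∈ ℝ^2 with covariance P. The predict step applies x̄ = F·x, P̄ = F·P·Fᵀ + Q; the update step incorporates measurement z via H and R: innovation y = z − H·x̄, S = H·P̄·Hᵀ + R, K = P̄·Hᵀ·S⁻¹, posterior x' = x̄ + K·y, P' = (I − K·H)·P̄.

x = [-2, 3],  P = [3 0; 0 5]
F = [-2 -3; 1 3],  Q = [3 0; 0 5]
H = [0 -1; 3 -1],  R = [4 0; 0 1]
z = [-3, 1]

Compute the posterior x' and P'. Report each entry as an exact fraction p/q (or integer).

x̄ = F·x = [-5, 7]
P̄ = F·P·Fᵀ + Q = [60 -51; -51 53]
y = z − H·x̄ = [4, 23]
S = H·P̄·Hᵀ + R = [57 206; 206 900]
K = P̄·Hᵀ·S⁻¹ = [-843/4432 2661/8864; -329/554 -103/1108]
x' = x̄ + K·y = [10139/8864, 2755/1108]
P' = (I − K·H)·P̄ = [3135/8864 843/1108; 843/1108 658/277]

x' = [10139/8864, 2755/1108]
P' = [3135/8864 843/1108; 843/1108 658/277]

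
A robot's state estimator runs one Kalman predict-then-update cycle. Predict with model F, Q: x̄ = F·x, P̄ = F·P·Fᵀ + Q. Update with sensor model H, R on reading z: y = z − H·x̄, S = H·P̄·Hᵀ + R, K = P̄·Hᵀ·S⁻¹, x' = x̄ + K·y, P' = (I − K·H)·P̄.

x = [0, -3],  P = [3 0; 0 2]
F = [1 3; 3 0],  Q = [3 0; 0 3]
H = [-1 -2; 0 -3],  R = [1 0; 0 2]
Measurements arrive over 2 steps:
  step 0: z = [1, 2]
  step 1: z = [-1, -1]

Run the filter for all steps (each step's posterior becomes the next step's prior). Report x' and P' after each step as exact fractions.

step 0: x' = [-3153/6383, -2910/6383], P' = [10911/6383 -2538/6383; -2538/6383 1338/6383]
step 1: x' = [-263373/921313, 432987/921313], P' = [8192277/6449191 -270738/921313; -270738/921313 170310/921313]

step 0: x̄ = F·x = [-9, 0]
step 0: P̄ = F·P·Fᵀ + Q = [24 9; 9 30]
step 0: y = z − H·x̄ = [-8, 2]
step 0: S = H·P̄·Hᵀ + R = [181 207; 207 272]
step 0: K = P̄·Hᵀ·S⁻¹ = [-5835/6383 3807/6383; -138/6383 -2007/6383]
step 0: x' = x̄ + K·y = [-3153/6383, -2910/6383]
step 0: P' = (I − K·H)·P̄ = [10911/6383 -2538/6383; -2538/6383 1338/6383]
step 1: x̄ = F·x = [-11883/6383, -9459/6383]
step 1: P̄ = F·P·Fᵀ + Q = [26874/6383 9891/6383; 9891/6383 117348/6383]
step 1: y = z − H·x̄ = [-37184/6383, -34760/6383]
step 1: S = H·P̄·Hᵀ + R = [542213/6383 733761/6383; 733761/6383 1068898/6383]
step 1: K = P̄·Hᵀ·S⁻¹ = [-4401945/6449191 406107/921313; -69882/921313 -255465/921313]
step 1: x' = x̄ + K·y = [-263373/921313, 432987/921313]
step 1: P' = (I − K·H)·P̄ = [8192277/6449191 -270738/921313; -270738/921313 170310/921313]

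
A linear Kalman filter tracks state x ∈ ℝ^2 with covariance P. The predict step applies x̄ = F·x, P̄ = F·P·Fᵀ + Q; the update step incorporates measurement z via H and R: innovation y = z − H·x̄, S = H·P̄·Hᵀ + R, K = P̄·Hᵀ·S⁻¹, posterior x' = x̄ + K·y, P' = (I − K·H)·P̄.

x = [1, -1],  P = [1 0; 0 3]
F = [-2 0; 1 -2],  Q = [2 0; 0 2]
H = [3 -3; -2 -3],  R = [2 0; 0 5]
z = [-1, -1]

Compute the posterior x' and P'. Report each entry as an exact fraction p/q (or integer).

x̄ = F·x = [-2, 3]
P̄ = F·P·Fᵀ + Q = [6 -2; -2 15]
y = z − H·x̄ = [14, 4]
S = H·P̄·Hᵀ + R = [227 105; 105 140]
K = P̄·Hᵀ·S⁻¹ = [114/593 -3882/20755; -81/593 -3952/20755]
x' = x̄ + K·y = [-1178/20755, 6767/20755]
P' = (I − K·H)·P̄ = [5478/20755 2818/20755; 2818/20755 4708/20755]

x' = [-1178/20755, 6767/20755]
P' = [5478/20755 2818/20755; 2818/20755 4708/20755]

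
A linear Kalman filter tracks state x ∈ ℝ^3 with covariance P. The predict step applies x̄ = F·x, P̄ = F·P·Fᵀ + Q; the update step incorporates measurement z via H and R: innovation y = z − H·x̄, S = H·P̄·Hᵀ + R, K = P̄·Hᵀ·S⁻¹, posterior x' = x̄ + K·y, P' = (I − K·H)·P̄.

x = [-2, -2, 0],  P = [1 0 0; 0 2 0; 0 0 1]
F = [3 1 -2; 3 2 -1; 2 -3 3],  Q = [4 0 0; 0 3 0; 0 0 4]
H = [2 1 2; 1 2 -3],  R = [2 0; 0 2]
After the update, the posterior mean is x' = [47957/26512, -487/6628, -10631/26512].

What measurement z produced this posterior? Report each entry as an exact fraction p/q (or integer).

x̄ = F·x = [-8, -10, 2]
P̄ = F·P·Fᵀ + Q = [19 15 -6; 15 21 -9; -6 -9 35]
S = H·P̄·Hᵀ + R = [215 -40; -40 624]
K = P̄·Hᵀ·S⁻¹ = [3533/16570 3209/26512; 1497/8285 969/6628; 3177/16570 -5155/26512]
x' − x̄ = [260053/26512, 65793/6628, -63655/26512] = K·y
y = (KᵀK)⁻¹·Kᵀ·(x' − x̄) = [25, 37]
z = y + H·x̄ = [25, 37] + [-22, -34] = [3, 3]

z = [3, 3]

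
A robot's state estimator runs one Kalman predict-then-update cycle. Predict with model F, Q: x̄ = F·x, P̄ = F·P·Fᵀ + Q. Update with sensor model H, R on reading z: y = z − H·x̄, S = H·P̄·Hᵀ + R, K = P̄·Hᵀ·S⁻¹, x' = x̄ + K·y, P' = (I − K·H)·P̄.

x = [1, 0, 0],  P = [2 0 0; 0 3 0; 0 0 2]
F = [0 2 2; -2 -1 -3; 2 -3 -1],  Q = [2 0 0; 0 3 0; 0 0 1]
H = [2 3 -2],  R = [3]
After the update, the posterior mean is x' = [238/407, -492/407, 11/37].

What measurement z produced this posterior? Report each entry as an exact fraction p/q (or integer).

x̄ = F·x = [0, -2, 2]
P̄ = F·P·Fᵀ + Q = [22 -18 -22; -18 32 7; -22 7 38]
S = H·P̄·Hᵀ + R = [407]
K = P̄·Hᵀ·S⁻¹ = [34/407; 46/407; -9/37]
x' − x̄ = [238/407, 322/407, -63/37] = K·y
y = (KᵀK)⁻¹·Kᵀ·(x' − x̄) = [7]
z = y + H·x̄ = [7] + [-10] = [-3]

z = [-3]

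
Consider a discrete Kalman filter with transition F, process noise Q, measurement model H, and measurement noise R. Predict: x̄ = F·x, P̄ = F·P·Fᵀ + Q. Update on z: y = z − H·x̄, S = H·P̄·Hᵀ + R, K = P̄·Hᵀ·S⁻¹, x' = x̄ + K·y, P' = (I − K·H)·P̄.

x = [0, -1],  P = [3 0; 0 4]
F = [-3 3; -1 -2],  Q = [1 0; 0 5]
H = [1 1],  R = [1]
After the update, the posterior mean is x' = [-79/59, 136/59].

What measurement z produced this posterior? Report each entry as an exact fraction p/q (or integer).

z = [1]

x̄ = F·x = [-3, 2]
P̄ = F·P·Fᵀ + Q = [64 -15; -15 24]
S = H·P̄·Hᵀ + R = [59]
K = P̄·Hᵀ·S⁻¹ = [49/59; 9/59]
x' − x̄ = [98/59, 18/59] = K·y
y = (KᵀK)⁻¹·Kᵀ·(x' − x̄) = [2]
z = y + H·x̄ = [2] + [-1] = [1]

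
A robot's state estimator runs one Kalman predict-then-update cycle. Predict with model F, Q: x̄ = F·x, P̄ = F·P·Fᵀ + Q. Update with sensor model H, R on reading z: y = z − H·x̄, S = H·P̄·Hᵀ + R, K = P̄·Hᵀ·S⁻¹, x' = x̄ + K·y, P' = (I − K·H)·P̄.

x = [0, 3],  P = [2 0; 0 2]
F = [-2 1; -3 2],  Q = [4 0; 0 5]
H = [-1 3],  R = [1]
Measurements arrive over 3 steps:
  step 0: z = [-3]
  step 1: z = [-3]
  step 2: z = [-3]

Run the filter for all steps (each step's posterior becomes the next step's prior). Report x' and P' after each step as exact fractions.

step 0: x̄ = F·x = [3, 6]
step 0: P̄ = F·P·Fᵀ + Q = [14 16; 16 31]
step 0: y = z − H·x̄ = [-18]
step 0: S = H·P̄·Hᵀ + R = [198]
step 0: K = P̄·Hᵀ·S⁻¹ = [17/99; 7/18]
step 0: x' = x̄ + K·y = [-1/11, -1]
step 0: P' = (I − K·H)·P̄ = [808/99 25/9; 25/9 19/18]
step 1: x̄ = F·x = [-9/11, -19/11]
step 1: P̄ = F·P·Fᵀ + Q = [585/22 348/11; 348/11 4885/99]
step 1: y = z − H·x̄ = [15/11]
step 1: S = H·P̄·Hᵀ + R = [6201/22]
step 1: K = P̄·Hᵀ·S⁻¹ = [167/689; 7682/18603]
step 1: x' = x̄ + K·y = [-336/689, -7219/6201]
step 1: P' = (I − K·H)·P̄ = [6912/689 7079/2067; 7079/2067 71393/55809]
step 2: x̄ = F·x = [-1171/6201, -5366/6201]
step 2: P̄ = F·P·Fᵀ + Q = [1769585/55809 2164087/55809; 2164087/55809 3309869/55809]
step 2: y = z − H·x̄ = [-3676/6201]
step 2: S = H·P̄·Hᵀ + R = [18629693/55809]
step 2: K = P̄·Hᵀ·S⁻¹ = [4722676/18629693; 7765520/18629693]
step 2: x' = x̄ + K·y = [-6317679/18629693, -20724558/18629693]
step 2: P' = (I − K·H)·P̄ = [191065181/18629693 65262619/18629693; 65262619/18629693 24342713/18629693]

step 0: x' = [-1/11, -1], P' = [808/99 25/9; 25/9 19/18]
step 1: x' = [-336/689, -7219/6201], P' = [6912/689 7079/2067; 7079/2067 71393/55809]
step 2: x' = [-6317679/18629693, -20724558/18629693], P' = [191065181/18629693 65262619/18629693; 65262619/18629693 24342713/18629693]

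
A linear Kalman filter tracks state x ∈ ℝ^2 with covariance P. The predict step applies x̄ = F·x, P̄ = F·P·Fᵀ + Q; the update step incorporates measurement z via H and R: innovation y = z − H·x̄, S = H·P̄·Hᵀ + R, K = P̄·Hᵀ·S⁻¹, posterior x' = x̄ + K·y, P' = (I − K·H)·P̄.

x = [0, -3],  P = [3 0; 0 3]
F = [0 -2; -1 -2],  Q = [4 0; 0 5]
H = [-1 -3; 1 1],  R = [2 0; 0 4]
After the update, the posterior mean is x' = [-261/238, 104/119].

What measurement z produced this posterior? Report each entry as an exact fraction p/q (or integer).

z = [-2, -3]

x̄ = F·x = [6, 6]
P̄ = F·P·Fᵀ + Q = [16 12; 12 20]
S = H·P̄·Hᵀ + R = [270 -124; -124 64]
K = P̄·Hᵀ·S⁻¹ = [9/119 139/238; -40/119 -18/119]
x' − x̄ = [-1689/238, -610/119] = K·y
y = (KᵀK)⁻¹·Kᵀ·(x' − x̄) = [22, -15]
z = y + H·x̄ = [22, -15] + [-24, 12] = [-2, -3]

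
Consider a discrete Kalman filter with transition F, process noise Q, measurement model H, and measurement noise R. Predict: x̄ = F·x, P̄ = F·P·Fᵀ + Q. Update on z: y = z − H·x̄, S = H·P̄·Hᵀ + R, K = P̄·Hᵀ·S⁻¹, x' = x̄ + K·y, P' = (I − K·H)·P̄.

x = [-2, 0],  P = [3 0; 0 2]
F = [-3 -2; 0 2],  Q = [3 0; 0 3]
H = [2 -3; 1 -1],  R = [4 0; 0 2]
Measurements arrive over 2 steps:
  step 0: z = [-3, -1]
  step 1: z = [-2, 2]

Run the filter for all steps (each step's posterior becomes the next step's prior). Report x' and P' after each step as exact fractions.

step 0: x̄ = F·x = [6, 0]
step 0: P̄ = F·P·Fᵀ + Q = [38 -8; -8 11]
step 0: y = z − H·x̄ = [-15, -7]
step 0: S = H·P̄·Hᵀ + R = [351 149; 149 67]
step 0: K = P̄·Hᵀ·S⁻¹ = [-11/94 89/94; -113/329 158/329]
step 0: x' = x̄ + K·y = [53/47, 589/329]
step 0: P' = (I − K·H)·P̄ = [289/47 200/47; 200/47 1084/329]
step 1: x̄ = F·x = [-2291/329, 1178/329]
step 1: P̄ = F·P·Fᵀ + Q = [40330/329 -12736/329; -12736/329 5323/329]
step 1: y = z − H·x̄ = [7458/329, 4127/329]
step 1: S = H·P̄·Hᵀ + R = [363375/329 160309/329; 160309/329 71783/329]
step 1: K = P̄·Hᵀ·S⁻¹ = [39125/585368 345361/585368; -2164/10453 2203/10453]
step 1: x' = x̄ + K·y = [1142921/585368, 16007/10453]
step 1: P' = (I − K·H)·P̄ = [957833/292684 21874/10453; 21874/10453 17468/10453]

step 0: x' = [53/47, 589/329], P' = [289/47 200/47; 200/47 1084/329]
step 1: x' = [1142921/585368, 16007/10453], P' = [957833/292684 21874/10453; 21874/10453 17468/10453]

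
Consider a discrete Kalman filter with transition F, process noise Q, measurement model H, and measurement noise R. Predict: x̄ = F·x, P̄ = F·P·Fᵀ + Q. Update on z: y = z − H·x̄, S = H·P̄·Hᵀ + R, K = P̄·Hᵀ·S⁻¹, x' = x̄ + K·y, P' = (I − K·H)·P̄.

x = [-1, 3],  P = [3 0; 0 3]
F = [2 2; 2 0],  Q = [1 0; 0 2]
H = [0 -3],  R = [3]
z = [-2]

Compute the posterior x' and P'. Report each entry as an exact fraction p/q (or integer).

x' = [268/43, 26/43]
P' = [643/43 12/43; 12/43 14/43]

x̄ = F·x = [4, -2]
P̄ = F·P·Fᵀ + Q = [25 12; 12 14]
y = z − H·x̄ = [-8]
S = H·P̄·Hᵀ + R = [129]
K = P̄·Hᵀ·S⁻¹ = [-12/43; -14/43]
x' = x̄ + K·y = [268/43, 26/43]
P' = (I − K·H)·P̄ = [643/43 12/43; 12/43 14/43]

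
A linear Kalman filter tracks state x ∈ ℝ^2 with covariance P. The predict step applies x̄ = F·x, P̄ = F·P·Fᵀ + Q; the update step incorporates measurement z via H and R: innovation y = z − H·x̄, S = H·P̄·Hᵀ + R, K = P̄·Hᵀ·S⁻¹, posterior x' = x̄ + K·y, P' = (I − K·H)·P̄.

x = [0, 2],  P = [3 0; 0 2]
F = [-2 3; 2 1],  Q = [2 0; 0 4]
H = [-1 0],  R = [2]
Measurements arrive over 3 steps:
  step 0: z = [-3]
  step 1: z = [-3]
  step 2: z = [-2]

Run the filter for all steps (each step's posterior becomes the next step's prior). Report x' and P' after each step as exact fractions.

step 0: x̄ = F·x = [6, 2]
step 0: P̄ = F·P·Fᵀ + Q = [32 -6; -6 18]
step 0: y = z − H·x̄ = [3]
step 0: S = H·P̄·Hᵀ + R = [34]
step 0: K = P̄·Hᵀ·S⁻¹ = [-16/17; 3/17]
step 0: x' = x̄ + K·y = [54/17, 43/17]
step 0: P' = (I − K·H)·P̄ = [32/17 -6/17; -6/17 288/17]
step 1: x̄ = F·x = [21/17, 151/17]
step 1: P̄ = F·P·Fᵀ + Q = [2826/17 712/17; 712/17 460/17]
step 1: y = z − H·x̄ = [-30/17]
step 1: S = H·P̄·Hᵀ + R = [2860/17]
step 1: K = P̄·Hᵀ·S⁻¹ = [-1413/1430; -178/715]
step 1: x' = x̄ + K·y = [426/143, 1333/143]
step 1: P' = (I − K·H)·P̄ = [1413/715 356/715; 356/715 11892/715]
step 2: x̄ = F·x = [3147/143, 2185/143]
step 2: P̄ = F·P·Fᵀ + Q = [109838/715 31448/715; 31448/715 21828/715]
step 2: y = z − H·x̄ = [2861/143]
step 2: S = H·P̄·Hᵀ + R = [111268/715]
step 2: K = P̄·Hᵀ·S⁻¹ = [-54919/55634; -7862/27817]
step 2: x' = x̄ + K·y = [125573/55634, 267741/27817]
step 2: P' = (I − K·H)·P̄ = [54919/27817 15724/27817; 15724/27817 503420/27817]

step 0: x' = [54/17, 43/17], P' = [32/17 -6/17; -6/17 288/17]
step 1: x' = [426/143, 1333/143], P' = [1413/715 356/715; 356/715 11892/715]
step 2: x' = [125573/55634, 267741/27817], P' = [54919/27817 15724/27817; 15724/27817 503420/27817]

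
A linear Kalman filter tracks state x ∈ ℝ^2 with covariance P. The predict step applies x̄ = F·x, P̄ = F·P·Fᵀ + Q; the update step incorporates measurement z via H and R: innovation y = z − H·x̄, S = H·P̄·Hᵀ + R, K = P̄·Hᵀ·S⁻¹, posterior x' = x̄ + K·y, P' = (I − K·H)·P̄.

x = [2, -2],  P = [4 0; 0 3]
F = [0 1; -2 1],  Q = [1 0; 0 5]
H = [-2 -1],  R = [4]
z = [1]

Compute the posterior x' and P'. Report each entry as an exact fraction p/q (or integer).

x' = [-13/56, -33/28]
P' = [103/56 -81/28; -81/28 111/14]

x̄ = F·x = [-2, -6]
P̄ = F·P·Fᵀ + Q = [4 3; 3 24]
y = z − H·x̄ = [-9]
S = H·P̄·Hᵀ + R = [56]
K = P̄·Hᵀ·S⁻¹ = [-11/56; -15/28]
x' = x̄ + K·y = [-13/56, -33/28]
P' = (I − K·H)·P̄ = [103/56 -81/28; -81/28 111/14]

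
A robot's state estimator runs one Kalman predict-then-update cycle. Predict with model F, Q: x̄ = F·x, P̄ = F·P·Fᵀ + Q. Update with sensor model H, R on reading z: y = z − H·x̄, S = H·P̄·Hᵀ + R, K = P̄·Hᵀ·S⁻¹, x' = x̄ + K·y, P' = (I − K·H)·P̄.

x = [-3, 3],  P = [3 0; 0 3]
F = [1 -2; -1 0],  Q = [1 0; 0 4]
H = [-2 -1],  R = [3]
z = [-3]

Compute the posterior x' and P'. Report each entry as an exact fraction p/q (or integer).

x' = [-18/31, 102/31]
P' = [151/62 -215/62; -215/62 433/62]

x̄ = F·x = [-9, 3]
P̄ = F·P·Fᵀ + Q = [16 -3; -3 7]
y = z − H·x̄ = [-18]
S = H·P̄·Hᵀ + R = [62]
K = P̄·Hᵀ·S⁻¹ = [-29/62; -1/62]
x' = x̄ + K·y = [-18/31, 102/31]
P' = (I − K·H)·P̄ = [151/62 -215/62; -215/62 433/62]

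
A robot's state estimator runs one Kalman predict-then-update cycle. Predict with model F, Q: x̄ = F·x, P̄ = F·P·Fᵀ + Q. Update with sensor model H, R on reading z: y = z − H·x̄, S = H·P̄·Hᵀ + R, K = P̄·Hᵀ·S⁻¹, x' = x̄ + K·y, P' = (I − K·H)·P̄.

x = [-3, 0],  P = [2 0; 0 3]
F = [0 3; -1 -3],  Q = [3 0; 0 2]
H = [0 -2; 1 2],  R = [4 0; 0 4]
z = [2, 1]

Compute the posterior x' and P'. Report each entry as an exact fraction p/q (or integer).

x' = [77/25, -14/15]
P' = [576/125 -34/25; -34/25 13/15]

x̄ = F·x = [0, 3]
P̄ = F·P·Fᵀ + Q = [30 -27; -27 31]
y = z − H·x̄ = [8, -5]
S = H·P̄·Hᵀ + R = [128 -70; -70 50]
K = P̄·Hᵀ·S⁻¹ = [17/25 59/125; -13/30 7/75]
x' = x̄ + K·y = [77/25, -14/15]
P' = (I − K·H)·P̄ = [576/125 -34/25; -34/25 13/15]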